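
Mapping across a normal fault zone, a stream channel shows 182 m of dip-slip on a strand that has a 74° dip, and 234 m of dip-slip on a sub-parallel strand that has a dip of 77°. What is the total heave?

103 m

heave_A = 182 × cos(74°) = 50.17 m
heave_B = 234 × cos(77°) = 52.64 m
total = 50.17 + 52.64 = 103 m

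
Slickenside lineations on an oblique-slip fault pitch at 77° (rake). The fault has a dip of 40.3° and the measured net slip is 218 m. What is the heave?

dip-slip = net slip × sin(rake) = 218 m × sin(77°) = 212.4 m
heave = dip-slip × cos(dip) = 212.4 × cos(40.3°) = 162 m

162 m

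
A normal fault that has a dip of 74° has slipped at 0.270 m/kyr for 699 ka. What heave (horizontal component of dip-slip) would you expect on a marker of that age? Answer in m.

dip-slip = rate × time = 0.270 m/kyr × 699 ka = 188.7 m
heave = dip-slip × cos(dip) = 188.7 × cos(74°) = 52 m

52 m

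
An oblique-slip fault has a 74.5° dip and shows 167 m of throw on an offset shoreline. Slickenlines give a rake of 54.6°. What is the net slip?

dip-slip = throw / sin(dip) = 167 / sin(74.5°) = 173.3 m
net slip = dip-slip / sin(rake) = 173.3 / sin(54.6°) = 213 m

213 m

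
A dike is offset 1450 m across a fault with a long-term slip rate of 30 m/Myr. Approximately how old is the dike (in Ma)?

age = offset / rate = 1450 m / (30 m/Myr) = 4.83e+07 yr = 48.3 Ma

48.3 Ma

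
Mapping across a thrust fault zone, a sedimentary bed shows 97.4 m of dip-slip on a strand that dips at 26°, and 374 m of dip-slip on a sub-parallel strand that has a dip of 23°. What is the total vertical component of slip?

189 m

throw_A = 97.4 × sin(26°) = 42.70 m
throw_B = 374 × sin(23°) = 146.1 m
total = 42.70 + 146.1 = 189 m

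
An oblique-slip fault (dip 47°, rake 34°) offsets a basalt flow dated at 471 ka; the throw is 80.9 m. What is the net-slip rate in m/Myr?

dip-slip = throw / sin(dip) = 80.9 / sin(47°) = 110.6 m
net slip = dip-slip / sin(rake) = 110.6 / sin(34°) = 197.8 m
rate = 197.8 m / 471 ka = 0.000420 m/yr = 420 m/Myr

420 m/Myr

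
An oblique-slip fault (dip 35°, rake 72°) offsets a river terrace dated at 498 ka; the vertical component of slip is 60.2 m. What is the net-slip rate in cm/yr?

0.0222 cm/yr

dip-slip = throw / sin(dip) = 60.2 / sin(35°) = 105 m
net slip = dip-slip / sin(rake) = 105 / sin(72°) = 110.4 m
rate = 110.4 m / 498 ka = 0.000222 m/yr = 0.0222 cm/yr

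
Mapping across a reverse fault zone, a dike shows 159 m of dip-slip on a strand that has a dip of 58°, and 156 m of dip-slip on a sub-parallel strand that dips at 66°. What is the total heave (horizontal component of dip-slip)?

148 m

heave_A = 159 × cos(58°) = 84.26 m
heave_B = 156 × cos(66°) = 63.45 m
total = 84.26 + 63.45 = 148 m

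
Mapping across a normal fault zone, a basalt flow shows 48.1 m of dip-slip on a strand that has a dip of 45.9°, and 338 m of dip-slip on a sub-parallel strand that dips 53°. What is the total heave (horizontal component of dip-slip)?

heave_A = 48.1 × cos(45.9°) = 33.47 m
heave_B = 338 × cos(53°) = 203.4 m
total = 33.47 + 203.4 = 237 m

237 m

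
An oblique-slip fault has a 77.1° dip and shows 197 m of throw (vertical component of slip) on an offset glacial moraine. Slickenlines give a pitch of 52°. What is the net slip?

dip-slip = throw / sin(dip) = 197 / sin(77.1°) = 202.1 m
net slip = dip-slip / sin(rake) = 202.1 / sin(52°) = 256 m

256 m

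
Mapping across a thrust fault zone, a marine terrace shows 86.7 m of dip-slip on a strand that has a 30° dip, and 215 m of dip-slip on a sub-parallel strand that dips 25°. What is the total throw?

134 m

throw_A = 86.7 × sin(30°) = 43.35 m
throw_B = 215 × sin(25°) = 90.86 m
total = 43.35 + 90.86 = 134 m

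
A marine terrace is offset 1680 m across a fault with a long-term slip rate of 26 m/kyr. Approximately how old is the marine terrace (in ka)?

age = offset / rate = 1680 m / (26 m/kyr) = 64600 yr = 64.6 ka

64.6 ka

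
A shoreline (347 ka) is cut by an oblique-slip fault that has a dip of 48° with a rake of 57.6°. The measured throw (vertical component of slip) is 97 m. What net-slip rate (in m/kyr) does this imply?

0.446 m/kyr

dip-slip = throw / sin(dip) = 97 / sin(48°) = 130.5 m
net slip = dip-slip / sin(rake) = 130.5 / sin(57.6°) = 154.6 m
rate = 154.6 m / 347 ka = 0.000446 m/yr = 0.446 m/kyr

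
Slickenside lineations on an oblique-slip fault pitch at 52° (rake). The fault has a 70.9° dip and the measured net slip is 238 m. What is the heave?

61.4 m

dip-slip = net slip × sin(rake) = 238 m × sin(52°) = 187.5 m
heave = dip-slip × cos(dip) = 187.5 × cos(70.9°) = 61.4 m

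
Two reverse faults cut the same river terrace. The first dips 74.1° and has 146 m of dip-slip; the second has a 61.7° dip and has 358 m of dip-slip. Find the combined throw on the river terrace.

456 m

throw_A = 146 × sin(74.1°) = 140.4 m
throw_B = 358 × sin(61.7°) = 315.2 m
total = 140.4 + 315.2 = 456 m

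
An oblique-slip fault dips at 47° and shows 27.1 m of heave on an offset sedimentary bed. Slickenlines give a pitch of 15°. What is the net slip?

154 m

dip-slip = heave / cos(dip) = 27.1 / cos(47°) = 39.74 m
net slip = dip-slip / sin(rake) = 39.74 / sin(15°) = 154 m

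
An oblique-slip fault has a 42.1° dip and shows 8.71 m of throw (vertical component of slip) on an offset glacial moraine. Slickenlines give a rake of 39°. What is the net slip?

dip-slip = throw / sin(dip) = 8.71 / sin(42.1°) = 12.99 m
net slip = dip-slip / sin(rake) = 12.99 / sin(39°) = 20.6 m

20.6 m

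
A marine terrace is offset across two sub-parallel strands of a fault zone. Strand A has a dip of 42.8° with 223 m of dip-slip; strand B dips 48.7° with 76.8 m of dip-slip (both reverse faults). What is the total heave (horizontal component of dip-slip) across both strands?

heave_A = 223 × cos(42.8°) = 163.6 m
heave_B = 76.8 × cos(48.7°) = 50.69 m
total = 163.6 + 50.69 = 214 m

214 m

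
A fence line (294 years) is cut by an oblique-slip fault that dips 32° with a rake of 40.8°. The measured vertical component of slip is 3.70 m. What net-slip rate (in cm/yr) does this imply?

3.63 cm/yr

dip-slip = throw / sin(dip) = 3.70 / sin(32°) = 6.982 m
net slip = dip-slip / sin(rake) = 6.982 / sin(40.8°) = 10.69 m
rate = 10.69 m / 294 years = 0.0363 m/yr = 3.63 cm/yr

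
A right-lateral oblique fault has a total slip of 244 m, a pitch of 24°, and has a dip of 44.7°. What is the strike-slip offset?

223 m

strike-slip = net slip × cos(rake) = 244 m × cos(24°) = 223 m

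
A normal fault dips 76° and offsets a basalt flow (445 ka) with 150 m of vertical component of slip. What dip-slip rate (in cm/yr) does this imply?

dip-slip = throw / sin(dip) = 150 m / sin(76°) = 154.6 m
rate = 154.6 m / 445 ka = 0.000347 m/yr = 0.0347 cm/yr

0.0347 cm/yr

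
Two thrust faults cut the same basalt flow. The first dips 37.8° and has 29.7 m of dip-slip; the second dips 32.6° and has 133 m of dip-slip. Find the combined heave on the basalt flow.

136 m

heave_A = 29.7 × cos(37.8°) = 23.47 m
heave_B = 133 × cos(32.6°) = 112 m
total = 23.47 + 112 = 136 m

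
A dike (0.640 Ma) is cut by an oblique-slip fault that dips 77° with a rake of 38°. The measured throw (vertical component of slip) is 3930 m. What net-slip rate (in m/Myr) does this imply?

dip-slip = throw / sin(dip) = 3930 / sin(77°) = 4033 m
net slip = dip-slip / sin(rake) = 4033 / sin(38°) = 6551 m
rate = 6551 m / 0.640 Ma = 0.0102 m/yr = 10200 m/Myr

10200 m/Myr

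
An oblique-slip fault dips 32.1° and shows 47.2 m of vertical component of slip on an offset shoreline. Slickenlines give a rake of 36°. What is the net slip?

151 m

dip-slip = throw / sin(dip) = 47.2 / sin(32.1°) = 88.82 m
net slip = dip-slip / sin(rake) = 88.82 / sin(36°) = 151 m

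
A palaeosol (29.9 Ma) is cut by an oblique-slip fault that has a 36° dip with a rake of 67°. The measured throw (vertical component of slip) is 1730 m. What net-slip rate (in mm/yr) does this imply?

dip-slip = throw / sin(dip) = 1730 / sin(36°) = 2943 m
net slip = dip-slip / sin(rake) = 2943 / sin(67°) = 3197 m
rate = 3197 m / 29.9 Ma = 0.000107 m/yr = 0.107 mm/yr

0.107 mm/yr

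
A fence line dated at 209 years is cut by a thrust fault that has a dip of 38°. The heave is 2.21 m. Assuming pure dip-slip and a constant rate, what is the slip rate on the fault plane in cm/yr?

1.34 cm/yr

dip-slip = heave / cos(dip) = 2.21 m / cos(38°) = 2.805 m
rate = 2.805 m / 209 years = 0.0134 m/yr = 1.34 cm/yr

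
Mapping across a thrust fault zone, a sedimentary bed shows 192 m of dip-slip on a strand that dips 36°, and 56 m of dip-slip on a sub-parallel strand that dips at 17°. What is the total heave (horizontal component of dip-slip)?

209 m

heave_A = 192 × cos(36°) = 155.3 m
heave_B = 56 × cos(17°) = 53.55 m
total = 155.3 + 53.55 = 209 m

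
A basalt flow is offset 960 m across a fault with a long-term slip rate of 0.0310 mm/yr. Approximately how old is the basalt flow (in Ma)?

age = offset / rate = 960 m / (0.0310 mm/yr) = 3.1e+07 yr = 31 Ma

31 Ma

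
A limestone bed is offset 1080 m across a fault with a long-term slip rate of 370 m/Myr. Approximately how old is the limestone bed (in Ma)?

2.92 Ma

age = offset / rate = 1080 m / (370 m/Myr) = 2.92e+06 yr = 2.92 Ma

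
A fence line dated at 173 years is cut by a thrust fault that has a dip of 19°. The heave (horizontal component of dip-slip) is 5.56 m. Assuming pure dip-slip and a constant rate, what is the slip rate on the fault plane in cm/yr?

3.40 cm/yr

dip-slip = heave / cos(dip) = 5.56 m / cos(19°) = 5.880 m
rate = 5.880 m / 173 years = 0.0340 m/yr = 3.40 cm/yr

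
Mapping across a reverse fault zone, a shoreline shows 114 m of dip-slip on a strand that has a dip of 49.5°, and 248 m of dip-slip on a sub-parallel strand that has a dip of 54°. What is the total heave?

220 m

heave_A = 114 × cos(49.5°) = 74.04 m
heave_B = 248 × cos(54°) = 145.8 m
total = 74.04 + 145.8 = 220 m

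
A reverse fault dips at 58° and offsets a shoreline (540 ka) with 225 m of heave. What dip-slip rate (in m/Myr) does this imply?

dip-slip = heave / cos(dip) = 225 m / cos(58°) = 424.6 m
rate = 424.6 m / 540 ka = 0.000786 m/yr = 786 m/Myr

786 m/Myr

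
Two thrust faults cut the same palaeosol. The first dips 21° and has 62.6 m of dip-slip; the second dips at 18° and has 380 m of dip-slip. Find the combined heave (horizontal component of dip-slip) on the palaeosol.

heave_A = 62.6 × cos(21°) = 58.44 m
heave_B = 380 × cos(18°) = 361.4 m
total = 58.44 + 361.4 = 420 m

420 m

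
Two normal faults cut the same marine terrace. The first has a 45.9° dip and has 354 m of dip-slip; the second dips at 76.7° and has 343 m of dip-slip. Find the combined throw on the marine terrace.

throw_A = 354 × sin(45.9°) = 254.2 m
throw_B = 343 × sin(76.7°) = 333.8 m
total = 254.2 + 333.8 = 588 m

588 m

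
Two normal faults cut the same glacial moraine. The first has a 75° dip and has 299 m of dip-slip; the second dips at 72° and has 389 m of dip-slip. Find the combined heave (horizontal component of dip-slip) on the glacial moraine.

heave_A = 299 × cos(75°) = 77.39 m
heave_B = 389 × cos(72°) = 120.2 m
total = 77.39 + 120.2 = 198 m

198 m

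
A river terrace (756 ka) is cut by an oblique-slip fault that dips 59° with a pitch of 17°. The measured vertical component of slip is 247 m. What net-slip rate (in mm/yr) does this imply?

dip-slip = throw / sin(dip) = 247 / sin(59°) = 288.2 m
net slip = dip-slip / sin(rake) = 288.2 / sin(17°) = 985.6 m
rate = 985.6 m / 756 ka = 0.00130 m/yr = 1.30 mm/yr

1.30 mm/yr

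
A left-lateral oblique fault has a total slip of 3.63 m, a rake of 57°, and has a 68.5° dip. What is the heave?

dip-slip = net slip × sin(rake) = 3.63 m × sin(57°) = 3.044 m
heave = dip-slip × cos(dip) = 3.044 × cos(68.5°) = 1.12 m

1.12 m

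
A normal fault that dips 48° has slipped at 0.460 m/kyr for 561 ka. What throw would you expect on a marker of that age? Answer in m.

192 m

dip-slip = rate × time = 0.460 m/kyr × 561 ka = 258.1 m
throw = dip-slip × sin(dip) = 258.1 × sin(48°) = 192 m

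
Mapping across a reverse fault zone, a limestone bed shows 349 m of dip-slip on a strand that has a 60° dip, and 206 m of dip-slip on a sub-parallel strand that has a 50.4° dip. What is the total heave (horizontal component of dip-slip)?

306 m

heave_A = 349 × cos(60°) = 174.5 m
heave_B = 206 × cos(50.4°) = 131.3 m
total = 174.5 + 131.3 = 306 m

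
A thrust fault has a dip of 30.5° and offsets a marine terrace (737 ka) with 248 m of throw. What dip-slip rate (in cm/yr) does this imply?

dip-slip = throw / sin(dip) = 248 m / sin(30.5°) = 488.6 m
rate = 488.6 m / 737 ka = 0.000663 m/yr = 0.0663 cm/yr

0.0663 cm/yr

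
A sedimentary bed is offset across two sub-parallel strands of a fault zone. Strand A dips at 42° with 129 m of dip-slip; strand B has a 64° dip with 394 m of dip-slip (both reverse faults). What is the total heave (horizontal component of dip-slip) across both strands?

heave_A = 129 × cos(42°) = 95.87 m
heave_B = 394 × cos(64°) = 172.7 m
total = 95.87 + 172.7 = 269 m

269 m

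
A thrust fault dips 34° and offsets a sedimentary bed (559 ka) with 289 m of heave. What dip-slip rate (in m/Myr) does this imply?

dip-slip = heave / cos(dip) = 289 m / cos(34°) = 348.6 m
rate = 348.6 m / 559 ka = 0.000624 m/yr = 624 m/Myr

624 m/Myr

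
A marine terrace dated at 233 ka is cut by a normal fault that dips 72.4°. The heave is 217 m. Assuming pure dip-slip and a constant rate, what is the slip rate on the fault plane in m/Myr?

dip-slip = heave / cos(dip) = 217 m / cos(72.4°) = 717.7 m
rate = 717.7 m / 233 ka = 0.00308 m/yr = 3080 m/Myr

3080 m/Myr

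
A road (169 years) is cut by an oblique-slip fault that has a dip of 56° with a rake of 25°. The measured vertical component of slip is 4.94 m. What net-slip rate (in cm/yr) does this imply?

8.34 cm/yr

dip-slip = throw / sin(dip) = 4.94 / sin(56°) = 5.959 m
net slip = dip-slip / sin(rake) = 5.959 / sin(25°) = 14.10 m
rate = 14.10 m / 169 years = 0.0834 m/yr = 8.34 cm/yr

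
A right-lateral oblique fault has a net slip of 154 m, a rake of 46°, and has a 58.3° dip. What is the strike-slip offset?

strike-slip = net slip × cos(rake) = 154 m × cos(46°) = 107 m

107 m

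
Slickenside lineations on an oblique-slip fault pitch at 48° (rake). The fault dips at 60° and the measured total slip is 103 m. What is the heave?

38.3 m

dip-slip = net slip × sin(rake) = 103 m × sin(48°) = 76.54 m
heave = dip-slip × cos(dip) = 76.54 × cos(60°) = 38.3 m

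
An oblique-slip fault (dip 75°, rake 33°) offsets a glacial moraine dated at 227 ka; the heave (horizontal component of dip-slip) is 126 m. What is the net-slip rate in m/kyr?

dip-slip = heave / cos(dip) = 126 / cos(75°) = 486.8 m
net slip = dip-slip / sin(rake) = 486.8 / sin(33°) = 893.9 m
rate = 893.9 m / 227 ka = 0.00394 m/yr = 3.94 m/kyr

3.94 m/kyr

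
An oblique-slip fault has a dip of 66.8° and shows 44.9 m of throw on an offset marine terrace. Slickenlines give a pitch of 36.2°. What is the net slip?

82.7 m

dip-slip = throw / sin(dip) = 44.9 / sin(66.8°) = 48.85 m
net slip = dip-slip / sin(rake) = 48.85 / sin(36.2°) = 82.7 m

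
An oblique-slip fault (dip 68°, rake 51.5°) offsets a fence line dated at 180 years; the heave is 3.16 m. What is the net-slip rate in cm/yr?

dip-slip = heave / cos(dip) = 3.16 / cos(68°) = 8.436 m
net slip = dip-slip / sin(rake) = 8.436 / sin(51.5°) = 10.78 m
rate = 10.78 m / 180 years = 0.0599 m/yr = 5.99 cm/yr

5.99 cm/yr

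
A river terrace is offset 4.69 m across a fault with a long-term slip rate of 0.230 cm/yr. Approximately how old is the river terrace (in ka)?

age = offset / rate = 4.69 m / (0.230 cm/yr) = 2040 yr = 2.04 ka

2.04 ka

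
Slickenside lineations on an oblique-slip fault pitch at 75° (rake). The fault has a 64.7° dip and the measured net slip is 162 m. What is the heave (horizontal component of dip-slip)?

dip-slip = net slip × sin(rake) = 162 m × sin(75°) = 156.5 m
heave = dip-slip × cos(dip) = 156.5 × cos(64.7°) = 66.9 m

66.9 m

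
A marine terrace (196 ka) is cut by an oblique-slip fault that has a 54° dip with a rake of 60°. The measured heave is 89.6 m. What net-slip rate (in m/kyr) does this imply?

dip-slip = heave / cos(dip) = 89.6 / cos(54°) = 152.4 m
net slip = dip-slip / sin(rake) = 152.4 / sin(60°) = 176 m
rate = 176 m / 196 ka = 0.000898 m/yr = 0.898 m/kyr

0.898 m/kyr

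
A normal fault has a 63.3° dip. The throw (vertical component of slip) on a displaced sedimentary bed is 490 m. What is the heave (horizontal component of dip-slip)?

246 m

heave = throw / tan(dip) = 490 / tan(63.3°) = 246 m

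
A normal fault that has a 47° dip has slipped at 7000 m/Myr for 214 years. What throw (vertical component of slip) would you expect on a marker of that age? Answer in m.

dip-slip = rate × time = 7000 m/Myr × 214 years = 1.498 m
throw = dip-slip × sin(dip) = 1.498 × sin(47°) = 1.10 m

1.10 m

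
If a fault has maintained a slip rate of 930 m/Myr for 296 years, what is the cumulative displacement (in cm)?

27.5 cm

slip = rate × time = 930 m/Myr × 296 years = 0.275 m = 27.5 cm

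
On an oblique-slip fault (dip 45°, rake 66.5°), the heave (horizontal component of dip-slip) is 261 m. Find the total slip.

402 m

dip-slip = heave / cos(dip) = 261 / cos(45°) = 369.1 m
net slip = dip-slip / sin(rake) = 369.1 / sin(66.5°) = 402 m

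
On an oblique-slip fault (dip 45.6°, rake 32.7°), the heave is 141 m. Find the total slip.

dip-slip = heave / cos(dip) = 141 / cos(45.6°) = 201.5 m
net slip = dip-slip / sin(rake) = 201.5 / sin(32.7°) = 373 m

373 m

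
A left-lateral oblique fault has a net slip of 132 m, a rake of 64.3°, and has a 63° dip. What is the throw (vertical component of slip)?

106 m

dip-slip = net slip × sin(rake) = 132 m × sin(64.3°) = 118.9 m
throw = dip-slip × sin(dip) = 118.9 × sin(63°) = 106 m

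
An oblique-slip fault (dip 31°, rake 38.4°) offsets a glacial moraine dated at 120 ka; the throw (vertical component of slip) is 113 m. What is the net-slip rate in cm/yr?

0.294 cm/yr

dip-slip = throw / sin(dip) = 113 / sin(31°) = 219.4 m
net slip = dip-slip / sin(rake) = 219.4 / sin(38.4°) = 353.2 m
rate = 353.2 m / 120 ka = 0.00294 m/yr = 0.294 cm/yr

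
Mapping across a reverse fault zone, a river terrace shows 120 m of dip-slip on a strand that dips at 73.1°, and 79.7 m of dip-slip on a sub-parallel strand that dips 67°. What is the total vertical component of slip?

throw_A = 120 × sin(73.1°) = 114.8 m
throw_B = 79.7 × sin(67°) = 73.36 m
total = 114.8 + 73.36 = 188 m

188 m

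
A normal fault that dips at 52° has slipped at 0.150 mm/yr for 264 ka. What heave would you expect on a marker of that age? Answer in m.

dip-slip = rate × time = 0.150 mm/yr × 264 ka = 39.60 m
heave = dip-slip × cos(dip) = 39.60 × cos(52°) = 24.4 m

24.4 m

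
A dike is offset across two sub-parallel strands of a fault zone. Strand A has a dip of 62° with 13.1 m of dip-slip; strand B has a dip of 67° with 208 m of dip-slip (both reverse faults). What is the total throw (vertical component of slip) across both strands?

203 m

throw_A = 13.1 × sin(62°) = 11.57 m
throw_B = 208 × sin(67°) = 191.5 m
total = 11.57 + 191.5 = 203 m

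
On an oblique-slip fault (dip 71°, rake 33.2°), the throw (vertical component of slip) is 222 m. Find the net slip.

429 m

dip-slip = throw / sin(dip) = 222 / sin(71°) = 234.8 m
net slip = dip-slip / sin(rake) = 234.8 / sin(33.2°) = 429 m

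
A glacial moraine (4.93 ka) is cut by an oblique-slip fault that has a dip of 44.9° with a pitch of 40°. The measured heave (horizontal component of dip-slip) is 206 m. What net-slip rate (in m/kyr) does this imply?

dip-slip = heave / cos(dip) = 206 / cos(44.9°) = 290.8 m
net slip = dip-slip / sin(rake) = 290.8 / sin(40°) = 452.4 m
rate = 452.4 m / 4.93 ka = 0.0918 m/yr = 91.8 m/kyr

91.8 m/kyr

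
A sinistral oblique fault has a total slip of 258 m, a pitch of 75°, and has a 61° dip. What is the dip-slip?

249 m

dip-slip = net slip × sin(rake) = 258 m × sin(75°) = 249 m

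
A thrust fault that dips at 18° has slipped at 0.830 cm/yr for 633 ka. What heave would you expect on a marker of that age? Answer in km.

dip-slip = rate × time = 0.830 cm/yr × 633 ka = 5254 m
heave = dip-slip × cos(dip) = 5254 × cos(18°) = 5000 m = 5 km

5 km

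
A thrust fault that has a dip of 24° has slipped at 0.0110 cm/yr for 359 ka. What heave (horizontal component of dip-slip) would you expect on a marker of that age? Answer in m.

dip-slip = rate × time = 0.0110 cm/yr × 359 ka = 39.49 m
heave = dip-slip × cos(dip) = 39.49 × cos(24°) = 36.1 m

36.1 m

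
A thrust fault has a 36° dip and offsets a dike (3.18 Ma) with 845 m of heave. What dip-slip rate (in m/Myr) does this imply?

328 m/Myr

dip-slip = heave / cos(dip) = 845 m / cos(36°) = 1044 m
rate = 1044 m / 3.18 Ma = 0.000328 m/yr = 328 m/Myr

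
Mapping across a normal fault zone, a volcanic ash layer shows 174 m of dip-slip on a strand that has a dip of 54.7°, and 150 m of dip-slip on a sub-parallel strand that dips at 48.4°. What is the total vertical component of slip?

throw_A = 174 × sin(54.7°) = 142 m
throw_B = 150 × sin(48.4°) = 112.2 m
total = 142 + 112.2 = 254 m

254 m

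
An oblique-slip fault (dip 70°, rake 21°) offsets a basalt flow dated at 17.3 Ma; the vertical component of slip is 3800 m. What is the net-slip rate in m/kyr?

0.652 m/kyr

dip-slip = throw / sin(dip) = 3800 / sin(70°) = 4044 m
net slip = dip-slip / sin(rake) = 4044 / sin(21°) = 11280 m
rate = 11280 m / 17.3 Ma = 0.000652 m/yr = 0.652 m/kyr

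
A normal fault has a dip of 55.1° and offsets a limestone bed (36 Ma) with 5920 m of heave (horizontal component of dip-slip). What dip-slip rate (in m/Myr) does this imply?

287 m/Myr

dip-slip = heave / cos(dip) = 5920 m / cos(55.1°) = 10350 m
rate = 10350 m / 36 Ma = 0.000287 m/yr = 287 m/Myr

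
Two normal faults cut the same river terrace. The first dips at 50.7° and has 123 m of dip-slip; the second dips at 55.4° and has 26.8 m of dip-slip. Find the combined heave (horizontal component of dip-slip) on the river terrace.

heave_A = 123 × cos(50.7°) = 77.91 m
heave_B = 26.8 × cos(55.4°) = 15.22 m
total = 77.91 + 15.22 = 93.1 m

93.1 m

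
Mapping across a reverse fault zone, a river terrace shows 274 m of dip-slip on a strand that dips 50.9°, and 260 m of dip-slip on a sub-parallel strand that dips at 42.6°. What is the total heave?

364 m

heave_A = 274 × cos(50.9°) = 172.8 m
heave_B = 260 × cos(42.6°) = 191.4 m
total = 172.8 + 191.4 = 364 m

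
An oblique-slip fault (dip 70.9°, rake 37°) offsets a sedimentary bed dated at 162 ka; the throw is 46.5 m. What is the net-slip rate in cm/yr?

0.0505 cm/yr

dip-slip = throw / sin(dip) = 46.5 / sin(70.9°) = 49.21 m
net slip = dip-slip / sin(rake) = 49.21 / sin(37°) = 81.77 m
rate = 81.77 m / 162 ka = 0.000505 m/yr = 0.0505 cm/yr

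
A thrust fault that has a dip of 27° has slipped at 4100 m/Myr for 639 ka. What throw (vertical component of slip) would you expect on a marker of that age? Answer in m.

1190 m

dip-slip = rate × time = 4100 m/Myr × 639 ka = 2620 m
throw = dip-slip × sin(dip) = 2620 × sin(27°) = 1190 m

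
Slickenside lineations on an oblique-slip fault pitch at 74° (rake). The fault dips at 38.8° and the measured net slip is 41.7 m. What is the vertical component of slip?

dip-slip = net slip × sin(rake) = 41.7 m × sin(74°) = 40.08 m
throw = dip-slip × sin(dip) = 40.08 × sin(38.8°) = 25.1 m

25.1 m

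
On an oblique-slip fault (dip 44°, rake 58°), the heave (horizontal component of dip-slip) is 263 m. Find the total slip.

431 m

dip-slip = heave / cos(dip) = 263 / cos(44°) = 365.6 m
net slip = dip-slip / sin(rake) = 365.6 / sin(58°) = 431 m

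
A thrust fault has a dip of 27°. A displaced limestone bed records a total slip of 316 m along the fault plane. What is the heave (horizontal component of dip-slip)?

282 m

heave = dip-slip × cos(dip) = 316 m × cos(27°) = 282 m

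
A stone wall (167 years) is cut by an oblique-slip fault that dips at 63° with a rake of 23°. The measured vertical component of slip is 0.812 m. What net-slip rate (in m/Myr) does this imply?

14000 m/Myr

dip-slip = throw / sin(dip) = 0.812 / sin(63°) = 0.9113 m
net slip = dip-slip / sin(rake) = 0.9113 / sin(23°) = 2.332 m
rate = 2.332 m / 167 years = 0.0140 m/yr = 14000 m/Myr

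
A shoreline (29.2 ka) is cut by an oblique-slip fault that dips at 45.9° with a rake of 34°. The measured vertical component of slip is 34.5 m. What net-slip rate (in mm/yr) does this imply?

dip-slip = throw / sin(dip) = 34.5 / sin(45.9°) = 48.04 m
net slip = dip-slip / sin(rake) = 48.04 / sin(34°) = 85.91 m
rate = 85.91 m / 29.2 ka = 0.00294 m/yr = 2.94 mm/yr

2.94 mm/yr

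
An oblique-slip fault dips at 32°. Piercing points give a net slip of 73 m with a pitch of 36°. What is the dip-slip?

dip-slip = net slip × sin(rake) = 73 m × sin(36°) = 42.9 m

42.9 m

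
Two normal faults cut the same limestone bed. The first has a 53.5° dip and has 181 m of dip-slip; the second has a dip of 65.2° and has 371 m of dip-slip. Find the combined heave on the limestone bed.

263 m

heave_A = 181 × cos(53.5°) = 107.7 m
heave_B = 371 × cos(65.2°) = 155.6 m
total = 107.7 + 155.6 = 263 m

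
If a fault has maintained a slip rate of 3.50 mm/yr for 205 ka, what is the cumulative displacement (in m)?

718 m

slip = rate × time = 3.50 mm/yr × 205 ka = 718 m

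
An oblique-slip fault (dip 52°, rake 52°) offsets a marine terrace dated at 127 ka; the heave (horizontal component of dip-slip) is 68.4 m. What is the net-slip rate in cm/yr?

dip-slip = heave / cos(dip) = 68.4 / cos(52°) = 111.1 m
net slip = dip-slip / sin(rake) = 111.1 / sin(52°) = 141 m
rate = 141 m / 127 ka = 0.00111 m/yr = 0.111 cm/yr

0.111 cm/yr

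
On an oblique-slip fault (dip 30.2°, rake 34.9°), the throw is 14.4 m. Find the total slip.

50 m

dip-slip = throw / sin(dip) = 14.4 / sin(30.2°) = 28.63 m
net slip = dip-slip / sin(rake) = 28.63 / sin(34.9°) = 50 m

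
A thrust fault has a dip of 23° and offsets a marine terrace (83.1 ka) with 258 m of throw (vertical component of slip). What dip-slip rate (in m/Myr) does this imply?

7950 m/Myr

dip-slip = throw / sin(dip) = 258 m / sin(23°) = 660.3 m
rate = 660.3 m / 83.1 ka = 0.00795 m/yr = 7950 m/Myr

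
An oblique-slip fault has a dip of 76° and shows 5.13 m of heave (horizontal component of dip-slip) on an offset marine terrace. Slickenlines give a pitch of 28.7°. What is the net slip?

44.2 m

dip-slip = heave / cos(dip) = 5.13 / cos(76°) = 21.21 m
net slip = dip-slip / sin(rake) = 21.21 / sin(28.7°) = 44.2 m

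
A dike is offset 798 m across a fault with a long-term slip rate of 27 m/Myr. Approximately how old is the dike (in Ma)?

age = offset / rate = 798 m / (27 m/Myr) = 2.96e+07 yr = 29.6 Ma

29.6 Ma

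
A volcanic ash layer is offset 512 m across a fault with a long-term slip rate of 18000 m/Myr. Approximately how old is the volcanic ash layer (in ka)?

28.4 ka

age = offset / rate = 512 m / (18000 m/Myr) = 28400 yr = 28.4 ka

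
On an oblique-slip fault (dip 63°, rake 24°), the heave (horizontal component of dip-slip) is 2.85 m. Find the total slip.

15.4 m

dip-slip = heave / cos(dip) = 2.85 / cos(63°) = 6.278 m
net slip = dip-slip / sin(rake) = 6.278 / sin(24°) = 15.4 m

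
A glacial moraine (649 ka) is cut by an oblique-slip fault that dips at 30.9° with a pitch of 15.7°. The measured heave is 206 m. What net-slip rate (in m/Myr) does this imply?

1370 m/Myr

dip-slip = heave / cos(dip) = 206 / cos(30.9°) = 240.1 m
net slip = dip-slip / sin(rake) = 240.1 / sin(15.7°) = 887.2 m
rate = 887.2 m / 649 ka = 0.00137 m/yr = 1370 m/Myr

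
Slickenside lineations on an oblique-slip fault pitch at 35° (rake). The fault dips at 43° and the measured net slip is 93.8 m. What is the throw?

dip-slip = net slip × sin(rake) = 93.8 m × sin(35°) = 53.80 m
throw = dip-slip × sin(dip) = 53.80 × sin(43°) = 36.7 m

36.7 m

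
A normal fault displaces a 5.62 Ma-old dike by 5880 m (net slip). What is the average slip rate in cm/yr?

0.105 cm/yr

rate = 5880 m / 5.62 Ma = 0.00105 m/yr = 0.105 cm/yr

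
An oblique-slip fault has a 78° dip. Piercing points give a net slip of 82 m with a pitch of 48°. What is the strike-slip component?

strike-slip = net slip × cos(rake) = 82 m × cos(48°) = 54.9 m

54.9 m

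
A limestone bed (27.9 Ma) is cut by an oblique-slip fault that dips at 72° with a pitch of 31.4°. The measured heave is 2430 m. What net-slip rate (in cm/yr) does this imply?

dip-slip = heave / cos(dip) = 2430 / cos(72°) = 7864 m
net slip = dip-slip / sin(rake) = 7864 / sin(31.4°) = 15090 m
rate = 15090 m / 27.9 Ma = 0.000541 m/yr = 0.0541 cm/yr

0.0541 cm/yr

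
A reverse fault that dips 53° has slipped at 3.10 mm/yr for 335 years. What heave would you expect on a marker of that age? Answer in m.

dip-slip = rate × time = 3.10 mm/yr × 335 years = 1.038 m
heave = dip-slip × cos(dip) = 1.038 × cos(53°) = 0.625 m

0.625 m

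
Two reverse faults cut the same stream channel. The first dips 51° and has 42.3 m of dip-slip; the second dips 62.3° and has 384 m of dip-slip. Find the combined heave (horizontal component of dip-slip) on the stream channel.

heave_A = 42.3 × cos(51°) = 26.62 m
heave_B = 384 × cos(62.3°) = 178.5 m
total = 26.62 + 178.5 = 205 m

205 m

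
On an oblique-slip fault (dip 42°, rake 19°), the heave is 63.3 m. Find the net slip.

262 m

dip-slip = heave / cos(dip) = 63.3 / cos(42°) = 85.18 m
net slip = dip-slip / sin(rake) = 85.18 / sin(19°) = 262 m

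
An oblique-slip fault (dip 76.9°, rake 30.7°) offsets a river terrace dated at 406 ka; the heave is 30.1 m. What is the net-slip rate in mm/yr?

0.641 mm/yr

dip-slip = heave / cos(dip) = 30.1 / cos(76.9°) = 132.8 m
net slip = dip-slip / sin(rake) = 132.8 / sin(30.7°) = 260.1 m
rate = 260.1 m / 406 ka = 0.000641 m/yr = 0.641 mm/yr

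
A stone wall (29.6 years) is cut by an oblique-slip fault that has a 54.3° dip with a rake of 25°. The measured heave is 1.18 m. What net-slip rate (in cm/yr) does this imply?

16.2 cm/yr

dip-slip = heave / cos(dip) = 1.18 / cos(54.3°) = 2.022 m
net slip = dip-slip / sin(rake) = 2.022 / sin(25°) = 4.785 m
rate = 4.785 m / 29.6 years = 0.162 m/yr = 16.2 cm/yr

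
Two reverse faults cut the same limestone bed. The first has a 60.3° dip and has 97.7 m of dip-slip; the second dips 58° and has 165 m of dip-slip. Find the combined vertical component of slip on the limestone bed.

225 m

throw_A = 97.7 × sin(60.3°) = 84.87 m
throw_B = 165 × sin(58°) = 139.9 m
total = 84.87 + 139.9 = 225 m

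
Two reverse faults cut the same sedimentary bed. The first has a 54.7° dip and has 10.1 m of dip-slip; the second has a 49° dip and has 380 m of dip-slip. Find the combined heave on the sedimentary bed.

255 m

heave_A = 10.1 × cos(54.7°) = 5.836 m
heave_B = 380 × cos(49°) = 249.3 m
total = 5.836 + 249.3 = 255 m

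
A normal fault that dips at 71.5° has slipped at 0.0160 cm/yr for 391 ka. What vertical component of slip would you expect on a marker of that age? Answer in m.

dip-slip = rate × time = 0.0160 cm/yr × 391 ka = 62.56 m
throw = dip-slip × sin(dip) = 62.56 × sin(71.5°) = 59.3 m

59.3 m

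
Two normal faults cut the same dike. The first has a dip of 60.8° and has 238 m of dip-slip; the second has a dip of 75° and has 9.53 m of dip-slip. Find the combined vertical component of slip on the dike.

217 m

throw_A = 238 × sin(60.8°) = 207.8 m
throw_B = 9.53 × sin(75°) = 9.205 m
total = 207.8 + 9.205 = 217 m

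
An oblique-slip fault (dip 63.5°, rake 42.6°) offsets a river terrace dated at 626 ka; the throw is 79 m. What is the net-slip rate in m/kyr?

0.208 m/kyr

dip-slip = throw / sin(dip) = 79 / sin(63.5°) = 88.27 m
net slip = dip-slip / sin(rake) = 88.27 / sin(42.6°) = 130.4 m
rate = 130.4 m / 626 ka = 0.000208 m/yr = 0.208 m/kyr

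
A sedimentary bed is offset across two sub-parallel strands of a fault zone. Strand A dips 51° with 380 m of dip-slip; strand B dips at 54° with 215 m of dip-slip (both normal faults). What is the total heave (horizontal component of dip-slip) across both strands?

366 m

heave_A = 380 × cos(51°) = 239.1 m
heave_B = 215 × cos(54°) = 126.4 m
total = 239.1 + 126.4 = 366 m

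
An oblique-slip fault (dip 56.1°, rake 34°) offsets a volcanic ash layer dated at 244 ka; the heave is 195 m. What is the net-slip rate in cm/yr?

dip-slip = heave / cos(dip) = 195 / cos(56.1°) = 349.6 m
net slip = dip-slip / sin(rake) = 349.6 / sin(34°) = 625.2 m
rate = 625.2 m / 244 ka = 0.00256 m/yr = 0.256 cm/yr

0.256 cm/yr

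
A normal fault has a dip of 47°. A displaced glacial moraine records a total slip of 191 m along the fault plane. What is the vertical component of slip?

throw = dip-slip × sin(dip) = 191 m × sin(47°) = 140 m

140 m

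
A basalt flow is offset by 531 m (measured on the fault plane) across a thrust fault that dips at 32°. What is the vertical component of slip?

281 m

throw = dip-slip × sin(dip) = 531 m × sin(32°) = 281 m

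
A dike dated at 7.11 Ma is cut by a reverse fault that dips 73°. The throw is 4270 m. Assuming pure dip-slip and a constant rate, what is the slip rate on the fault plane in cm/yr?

dip-slip = throw / sin(dip) = 4270 m / sin(73°) = 4465 m
rate = 4465 m / 7.11 Ma = 0.000628 m/yr = 0.0628 cm/yr

0.0628 cm/yr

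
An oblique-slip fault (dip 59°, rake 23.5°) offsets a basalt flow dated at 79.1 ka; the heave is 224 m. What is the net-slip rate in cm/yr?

dip-slip = heave / cos(dip) = 224 / cos(59°) = 434.9 m
net slip = dip-slip / sin(rake) = 434.9 / sin(23.5°) = 1091 m
rate = 1091 m / 79.1 ka = 0.0138 m/yr = 1.38 cm/yr

1.38 cm/yr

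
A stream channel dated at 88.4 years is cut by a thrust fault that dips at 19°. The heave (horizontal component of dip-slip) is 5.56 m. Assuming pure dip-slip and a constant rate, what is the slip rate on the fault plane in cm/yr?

6.65 cm/yr

dip-slip = heave / cos(dip) = 5.56 m / cos(19°) = 5.880 m
rate = 5.880 m / 88.4 years = 0.0665 m/yr = 6.65 cm/yr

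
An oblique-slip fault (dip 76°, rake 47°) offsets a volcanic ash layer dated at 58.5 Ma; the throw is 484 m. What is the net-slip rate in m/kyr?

0.0117 m/kyr

dip-slip = throw / sin(dip) = 484 / sin(76°) = 498.8 m
net slip = dip-slip / sin(rake) = 498.8 / sin(47°) = 682 m
rate = 682 m / 58.5 Ma = 0.0000117 m/yr = 0.0117 m/kyr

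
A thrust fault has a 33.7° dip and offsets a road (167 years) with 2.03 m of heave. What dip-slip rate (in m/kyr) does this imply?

14.6 m/kyr

dip-slip = heave / cos(dip) = 2.03 m / cos(33.7°) = 2.440 m
rate = 2.440 m / 167 years = 0.0146 m/yr = 14.6 m/kyr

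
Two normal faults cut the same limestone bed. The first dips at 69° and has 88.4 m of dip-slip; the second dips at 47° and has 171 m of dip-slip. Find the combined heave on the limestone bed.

heave_A = 88.4 × cos(69°) = 31.68 m
heave_B = 171 × cos(47°) = 116.6 m
total = 31.68 + 116.6 = 148 m

148 m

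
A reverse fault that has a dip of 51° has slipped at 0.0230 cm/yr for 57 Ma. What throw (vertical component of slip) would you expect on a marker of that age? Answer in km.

dip-slip = rate × time = 0.0230 cm/yr × 57 Ma = 13110 m
throw = dip-slip × sin(dip) = 13110 × sin(51°) = 10200 m = 10.2 km

10.2 km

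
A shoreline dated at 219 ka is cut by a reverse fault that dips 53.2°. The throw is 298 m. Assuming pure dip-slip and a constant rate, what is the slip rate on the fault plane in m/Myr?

1700 m/Myr

dip-slip = throw / sin(dip) = 298 m / sin(53.2°) = 372.2 m
rate = 372.2 m / 219 ka = 0.00170 m/yr = 1700 m/Myr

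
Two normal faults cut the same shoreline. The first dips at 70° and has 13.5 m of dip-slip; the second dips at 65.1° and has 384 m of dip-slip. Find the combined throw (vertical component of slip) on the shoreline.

361 m

throw_A = 13.5 × sin(70°) = 12.69 m
throw_B = 384 × sin(65.1°) = 348.3 m
total = 12.69 + 348.3 = 361 m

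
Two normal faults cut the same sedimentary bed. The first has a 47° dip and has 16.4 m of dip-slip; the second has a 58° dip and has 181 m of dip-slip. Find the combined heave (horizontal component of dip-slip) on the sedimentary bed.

107 m

heave_A = 16.4 × cos(47°) = 11.18 m
heave_B = 181 × cos(58°) = 95.92 m
total = 11.18 + 95.92 = 107 m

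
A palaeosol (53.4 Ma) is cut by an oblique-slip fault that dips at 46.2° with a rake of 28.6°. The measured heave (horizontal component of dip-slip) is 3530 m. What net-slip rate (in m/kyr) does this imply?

dip-slip = heave / cos(dip) = 3530 / cos(46.2°) = 5100 m
net slip = dip-slip / sin(rake) = 5100 / sin(28.6°) = 10650 m
rate = 10650 m / 53.4 Ma = 0.000200 m/yr = 0.200 m/kyr

0.200 m/kyr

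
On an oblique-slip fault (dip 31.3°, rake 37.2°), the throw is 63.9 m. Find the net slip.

dip-slip = throw / sin(dip) = 63.9 / sin(31.3°) = 123 m
net slip = dip-slip / sin(rake) = 123 / sin(37.2°) = 203 m

203 m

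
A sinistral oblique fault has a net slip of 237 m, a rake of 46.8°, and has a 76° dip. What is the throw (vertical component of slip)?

168 m

dip-slip = net slip × sin(rake) = 237 m × sin(46.8°) = 172.8 m
throw = dip-slip × sin(dip) = 172.8 × sin(76°) = 168 m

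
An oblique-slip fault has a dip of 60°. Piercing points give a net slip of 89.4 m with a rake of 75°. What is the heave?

43.2 m

dip-slip = net slip × sin(rake) = 89.4 m × sin(75°) = 86.35 m
heave = dip-slip × cos(dip) = 86.35 × cos(60°) = 43.2 m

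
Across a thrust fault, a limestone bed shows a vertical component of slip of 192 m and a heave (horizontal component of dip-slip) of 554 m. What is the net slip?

net slip = √(throw² + heave²) = √(192² + 554²) = 586 m

586 m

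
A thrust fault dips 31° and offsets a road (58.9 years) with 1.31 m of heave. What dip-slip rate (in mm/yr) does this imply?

25.9 mm/yr

dip-slip = heave / cos(dip) = 1.31 m / cos(31°) = 1.528 m
rate = 1.528 m / 58.9 years = 0.0259 m/yr = 25.9 mm/yr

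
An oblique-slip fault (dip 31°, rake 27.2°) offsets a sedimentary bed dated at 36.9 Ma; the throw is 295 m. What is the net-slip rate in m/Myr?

dip-slip = throw / sin(dip) = 295 / sin(31°) = 572.8 m
net slip = dip-slip / sin(rake) = 572.8 / sin(27.2°) = 1253 m
rate = 1253 m / 36.9 Ma = 0.0000340 m/yr = 34 m/Myr

34 m/Myr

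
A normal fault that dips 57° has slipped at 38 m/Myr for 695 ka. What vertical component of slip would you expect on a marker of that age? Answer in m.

dip-slip = rate × time = 38 m/Myr × 695 ka = 26.41 m
throw = dip-slip × sin(dip) = 26.41 × sin(57°) = 22.1 m

22.1 m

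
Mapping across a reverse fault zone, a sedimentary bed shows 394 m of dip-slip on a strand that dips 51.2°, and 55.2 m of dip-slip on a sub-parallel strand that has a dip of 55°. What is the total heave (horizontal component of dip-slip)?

279 m

heave_A = 394 × cos(51.2°) = 246.9 m
heave_B = 55.2 × cos(55°) = 31.66 m
total = 246.9 + 31.66 = 279 m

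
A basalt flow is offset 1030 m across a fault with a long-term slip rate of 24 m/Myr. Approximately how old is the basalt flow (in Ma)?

42.9 Ma

age = offset / rate = 1030 m / (24 m/Myr) = 4.29e+07 yr = 42.9 Ma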